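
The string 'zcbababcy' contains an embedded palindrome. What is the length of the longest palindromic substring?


Scanning 'zcbababcy' for palindromic substrings.
Substring at positions 1-7: 'cbababc'.
Check: reverse('cbababc') = 'cbababc' -> palindrome confirmed.
Neighbouring characters ('z' / 'y') break symmetry, so it cannot extend further.
No longer palindromic substring exists; longest length = 7

7


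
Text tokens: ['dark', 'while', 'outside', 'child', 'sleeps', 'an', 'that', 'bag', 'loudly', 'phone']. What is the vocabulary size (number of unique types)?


Listing all tokens and tracking unique types:
  Token 1: 'dark' -> NEW (unique so far: 1)
  Token 2: 'while' -> NEW (unique so far: 2)
  Token 3: 'outside' -> NEW (unique so far: 3)
  Token 4: 'child' -> NEW (unique so far: 4)
  Token 5: 'sleeps' -> NEW (unique so far: 5)
  Token 6: 'an' -> NEW (unique so far: 6)
  Token 7: 'that' -> NEW (unique so far: 7)
  Token 8: 'bag' -> NEW (unique so far: 8)
  Token 9: 'loudly' -> NEW (unique so far: 9)
  Token 10: 'phone' -> NEW (unique so far: 10)
Unique types: ('an', 'bag', 'child', 'dark', 'loudly', 'outside', 'phone', 'sleeps', 'that', 'while')
Vocabulary size: 10

10


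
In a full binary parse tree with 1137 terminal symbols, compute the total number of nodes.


Leaf nodes (terminals): 1137
Internal nodes = n - 1 = 1137 - 1 = 1136
Total = leaves + internal = 1137 + 1136 = 2273

2273


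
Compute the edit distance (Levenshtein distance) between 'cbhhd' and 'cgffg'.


Building DP table for s1='cbhhd' (len 5) and s2='cgffg' (len 5):
       c  g  f  f  g
    0  1  2  3  4  5
  c 1  0  1  2  3  4
  b 2  1  1  2  3  4
  h 3  2  2  2  3  4
  h 4  3  3  3  3  4
  d 5  4  4  4  4  4
Edit distance = dp[5][5] = 4

4


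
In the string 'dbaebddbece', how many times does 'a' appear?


Scanning 'dbaebddbece' for 'a':
  Position 2: 'a' -> MATCH (count: 1)
Total occurrences of 'a': 1

1


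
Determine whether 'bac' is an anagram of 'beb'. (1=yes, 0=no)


Sort characters of 'bac': 'abc'
Sort characters of 'beb': 'bbe'
Sorted forms differ -> they are NOT anagrams
Result: 0

0


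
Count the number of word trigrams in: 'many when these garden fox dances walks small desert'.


Word trigrams from [9] words:
  Trigram 1: (many when these)
  Trigram 2: (when these garden)
  Trigram 3: (these garden fox)
  Trigram 4: (garden fox dances)
  Trigram 5: (fox dances walks)
  Trigram 6: (dances walks small)
  Trigram 7: (walks small desert)
Total word trigrams: 9 - 2 = 7

7


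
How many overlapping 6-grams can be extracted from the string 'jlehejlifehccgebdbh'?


String 'jlehejlifehccgebdbh' has length L = 19.
Number of overlapping n-grams = L - n + 1
Substituting: 19 - 6 + 1 = 14

14


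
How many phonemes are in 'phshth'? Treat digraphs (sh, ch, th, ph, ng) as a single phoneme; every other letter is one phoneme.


Parsing 'phshth' greedily, digraphs first:
  'ph' -> digraph (1 consonant phoneme) (phonemes so far: 1)
  'sh' -> digraph (1 consonant phoneme) (phonemes so far: 2)
  'th' -> digraph (1 consonant phoneme) (phonemes so far: 3)
Total phonemes: 3

3


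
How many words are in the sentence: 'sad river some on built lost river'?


Counting words by splitting on spaces:
  Word 1: 'sad'
  Word 2: 'river'
  Word 3: 'some'
  Word 4: 'on'
  Word 5: 'built'
  Word 6: 'lost'
  Word 7: 'river'
Total words: 7

7


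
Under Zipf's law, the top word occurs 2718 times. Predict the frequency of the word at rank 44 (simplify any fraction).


Zipf's law: freq(rank) = f1 / rank
f1 = 2718, rank = 44
freq = 2718 / 44
GCD(2718, 44) = 2
Simplified: 1359/22

1359/22


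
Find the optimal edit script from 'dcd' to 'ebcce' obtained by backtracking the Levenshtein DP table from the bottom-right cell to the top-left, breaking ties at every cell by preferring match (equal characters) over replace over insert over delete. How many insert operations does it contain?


Edit distance = 4. Backtracking from cell (3, 5) with preference match > replace > insert > delete,
then listing the resulting alignment 'dcd' -> 'ebcce' left to right:
  Step 1: insert 'e' [insertion #1]
  Step 2: insert 'b' [insertion #2]
  Step 3: replace d->c
  Step 4: keep 'c'
  Step 5: replace d->e
Total insertions: 2

2


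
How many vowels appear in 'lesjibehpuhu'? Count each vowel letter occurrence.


Scanning each character of 'lesjibehpuhu':
  Position 1: 'l' -> consonant (running count: 0)
  Position 2: 'e' -> vowel (running count: 1)
  Position 3: 's' -> consonant (running count: 1)
  Position 4: 'j' -> consonant (running count: 1)
  Position 5: 'i' -> vowel (running count: 2)
  Position 6: 'b' -> consonant (running count: 2)
  Position 7: 'e' -> vowel (running count: 3)
  Position 8: 'h' -> consonant (running count: 3)
  Position 9: 'p' -> consonant (running count: 3)
  Position 10: 'u' -> vowel (running count: 4)
  Position 11: 'h' -> consonant (running count: 4)
  Position 12: 'u' -> vowel (running count: 5)
Total vowels: 5

5


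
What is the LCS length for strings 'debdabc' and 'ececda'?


DP table for LCS of 'debdabc' and 'ececda':
       e  c  e  c  d  a
    0  0  0  0  0  0  0
  d 0  0  0  0  0  1  1
  e 0  1  1  1  1  1  1
  b 0  1  1  1  1  1  1
  d 0  1  1  1  1  2  2
  a 0  1  1  1  1  2  3
  b 0  1  1  1  1  2  3
  c 0  1  2  2  2  2  3
LCS: 'eda'
LCS length = 3

3


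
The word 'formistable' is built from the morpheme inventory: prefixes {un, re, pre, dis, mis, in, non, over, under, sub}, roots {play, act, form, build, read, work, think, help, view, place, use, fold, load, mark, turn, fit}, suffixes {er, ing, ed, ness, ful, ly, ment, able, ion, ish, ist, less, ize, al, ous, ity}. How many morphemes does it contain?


Segmenting 'formistable' against the inventory:
  'form' -> root (morpheme 1)
  'ist' -> suffix (morpheme 2)
  'able' -> suffix (morpheme 3)
Total morphemes: 3

3


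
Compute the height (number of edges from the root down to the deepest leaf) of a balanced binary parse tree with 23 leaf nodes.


In a balanced binary tree with n leaves the deepest leaf is ceil(log2(n)) edges below the root.
log2(23) = 4.5236
ceil(4.5236) = 5
height (edges) = 5

5


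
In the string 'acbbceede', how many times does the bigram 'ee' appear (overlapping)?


Scanning 'acbbceede' for bigram 'ee':
  Position 0: 'ac' -> no
  Position 1: 'cb' -> no
  Position 2: 'bb' -> no
  Position 3: 'bc' -> no
  Position 4: 'ce' -> no
  Position 5: 'ee' -> MATCH
  Position 6: 'ed' -> no
  Position 7: 'de' -> no
Total matches: 1

1


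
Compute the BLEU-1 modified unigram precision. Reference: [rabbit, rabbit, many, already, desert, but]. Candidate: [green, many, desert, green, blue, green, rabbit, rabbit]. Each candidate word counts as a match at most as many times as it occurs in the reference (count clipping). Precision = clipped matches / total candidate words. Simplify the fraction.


Reference word counts: {'already': 1, 'but': 1, 'desert': 1, 'many': 1, 'rabbit': 2}
Checking each candidate word (with clipping):
  'green' -> not in reference -> no match (matches: 0)
  'many' -> in reference (ref count 1, used 1/1) -> match (matches: 1)
  'desert' -> in reference (ref count 1, used 1/1) -> match (matches: 2)
  'green' -> not in reference -> no match (matches: 2)
  'blue' -> not in reference -> no match (matches: 2)
  'green' -> not in reference -> no match (matches: 2)
  'rabbit' -> in reference (ref count 2, used 1/2) -> match (matches: 3)
  'rabbit' -> in reference (ref count 2, used 2/2) -> match (matches: 4)
Clipped matches: 4, Candidate length: 8
Precision = 4/8 = 1/2

1/2


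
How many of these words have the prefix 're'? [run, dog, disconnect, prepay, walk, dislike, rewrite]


Checking each word for prefix 're':
  'run' -> no (count: 0)
  'dog' -> no (count: 0)
  'disconnect' -> no (count: 0)
  'prepay' -> no (count: 0)
  'walk' -> no (count: 0)
  'dislike' -> no (count: 0)
  'rewrite' -> YES, starts with 're' (count: 1)
Total with prefix 're': 1

1


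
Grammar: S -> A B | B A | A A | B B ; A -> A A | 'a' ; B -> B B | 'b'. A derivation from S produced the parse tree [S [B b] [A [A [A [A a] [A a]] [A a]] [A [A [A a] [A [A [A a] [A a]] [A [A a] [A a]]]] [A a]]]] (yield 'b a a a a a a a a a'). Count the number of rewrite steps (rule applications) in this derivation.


Every bracketed nonterminal node [X ...] in the tree is produced by exactly one rule application.
Reading the tree off as a leftmost derivation:
  Step 1: S  =>  B A   (applied S -> B A)
  Step 2: B A  =>  b A   (applied B -> b)
  Step 3: b A  =>  b A A   (applied A -> A A)
  Step 4: b A A  =>  b A A A   (applied A -> A A)
  Step 5: b A A A  =>  b A A A A   (applied A -> A A)
  Step 6: b A A A A  =>  b a A A A   (applied A -> a)
  Step 7: b a A A A  =>  b a a A A   (applied A -> a)
  Step 8: b a a A A  =>  b a a a A   (applied A -> a)
  Step 9: b a a a A  =>  b a a a A A   (applied A -> A A)
  Step 10: b a a a A A  =>  b a a a A A A   (applied A -> A A)
  Step 11: b a a a A A A  =>  b a a a a A A   (applied A -> a)
  Step 12: b a a a a A A  =>  b a a a a A A A   (applied A -> A A)
  Step 13: b a a a a A A A  =>  b a a a a A A A A   (applied A -> A A)
  Step 14: b a a a a A A A A  =>  b a a a a a A A A   (applied A -> a)
  Step 15: b a a a a a A A A  =>  b a a a a a a A A   (applied A -> a)
  Step 16: b a a a a a a A A  =>  b a a a a a a A A A   (applied A -> A A)
  Step 17: b a a a a a a A A A  =>  b a a a a a a a A A   (applied A -> a)
  Step 18: b a a a a a a a A A  =>  b a a a a a a a a A   (applied A -> a)
  Step 19: b a a a a a a a a A  =>  b a a a a a a a a a   (applied A -> a)
Final yield: b a a a a a a a a a
Total rewrite steps: 19

19


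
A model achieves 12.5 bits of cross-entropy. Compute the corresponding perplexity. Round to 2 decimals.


Perplexity formula: PP = 2^H
H = 12.5
PP = 2^12.5
Decompose: 2^12.5 = 2^12 * 2^0.5 = 2^12 * sqrt(2)
2^12 = 4096, sqrt(2) ~ 1.4142136
PP ~ 4096 * 1.4142136 = 5792.6189056
Rounded to 2 decimals: 5792.62

5792.62


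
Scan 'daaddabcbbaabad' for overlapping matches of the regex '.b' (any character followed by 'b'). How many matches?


Pattern: .b means any character followed by 'b'.
Scanning 'daaddabcbbaabad' position-by-position:
  Pos 0: window 'da' -> no
  Pos 1: window 'aa' -> no
  Pos 2: window 'ad' -> no
  Pos 3: window 'dd' -> no
  Pos 4: window 'da' -> no
  Pos 5: window 'ab' -> MATCH
  Pos 6: window 'bc' -> no
  Pos 7: window 'cb' -> MATCH
  Pos 8: window 'bb' -> MATCH
  Pos 9: window 'ba' -> no
  Pos 10: window 'aa' -> no
  Pos 11: window 'ab' -> MATCH
  Pos 12: window 'ba' -> no
  Pos 13: window 'ad' -> no
  Pos 14: window 'd' -> no
Total matches: 4

4


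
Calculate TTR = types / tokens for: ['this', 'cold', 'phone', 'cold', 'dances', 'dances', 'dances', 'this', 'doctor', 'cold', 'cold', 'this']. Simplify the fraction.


Tokens: 12
Unique types: ('cold', 'dances', 'doctor', 'phone', 'this') = 5
TTR = 5/12
Already in lowest terms.

5/12


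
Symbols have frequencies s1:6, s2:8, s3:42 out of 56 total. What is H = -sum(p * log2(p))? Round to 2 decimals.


Computing entropy H = -sum(p_i * log2(p_i)):
  s1: p = 6/56 = 0.1071, -p*log2(p) = 0.3453
  s2: p = 8/56 = 0.1429, -p*log2(p) = 0.4011
  s3: p = 42/56 = 0.7500, -p*log2(p) = 0.3113
H = sum of terms = 1.0577
Rounded to 2 decimals: 1.06

1.06


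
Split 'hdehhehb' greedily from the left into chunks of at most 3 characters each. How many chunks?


'hdehhehb' has 8 characters.
Chunking with max size 3:
  Chunk 1: 'hde' (positions 0-2)
  Chunk 2: 'hhe' (positions 3-5)
  Chunk 3: 'hb' (positions 6-7)
Total chunks: ceil(8 / 3) = 3

3


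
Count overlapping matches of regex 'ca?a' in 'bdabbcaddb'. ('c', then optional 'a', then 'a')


Pattern: ca?a means 'c', then optional 'a', then 'a'.
Scanning 'bdabbcaddb' position-by-position:
  Pos 0: window 'bda' -> no
  Pos 1: window 'dab' -> no
  Pos 2: window 'abb' -> no
  Pos 3: window 'bbc' -> no
  Pos 4: window 'bca' -> no
  Pos 5: window 'cad' -> MATCH
  Pos 6: window 'add' -> no
  Pos 7: window 'ddb' -> no
  Pos 8: window 'db' -> no
  Pos 9: window 'b' -> no
Total matches: 1

1


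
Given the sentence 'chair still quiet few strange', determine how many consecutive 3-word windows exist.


Word trigrams from [5] words:
  Trigram 1: (chair still quiet)
  Trigram 2: (still quiet few)
  Trigram 3: (quiet few strange)
Total word trigrams: 5 - 2 = 3

3


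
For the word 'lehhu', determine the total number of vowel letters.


Scanning each character of 'lehhu':
  Position 1: 'l' -> consonant (running count: 0)
  Position 2: 'e' -> vowel (running count: 1)
  Position 3: 'h' -> consonant (running count: 1)
  Position 4: 'h' -> consonant (running count: 1)
  Position 5: 'u' -> vowel (running count: 2)
Total vowels: 2

2


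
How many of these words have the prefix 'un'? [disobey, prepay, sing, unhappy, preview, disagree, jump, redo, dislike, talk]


Checking each word for prefix 'un':
  'disobey' -> no (count: 0)
  'prepay' -> no (count: 0)
  'sing' -> no (count: 0)
  'unhappy' -> YES, starts with 'un' (count: 1)
  'preview' -> no (count: 1)
  'disagree' -> no (count: 1)
  'jump' -> no (count: 1)
  'redo' -> no (count: 1)
  'dislike' -> no (count: 1)
  'talk' -> no (count: 1)
Total with prefix 'un': 1

1


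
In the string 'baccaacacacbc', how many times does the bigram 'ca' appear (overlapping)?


Scanning 'baccaacacacbc' for bigram 'ca':
  Position 0: 'ba' -> no
  Position 1: 'ac' -> no
  Position 2: 'cc' -> no
  Position 3: 'ca' -> MATCH
  Position 4: 'aa' -> no
  Position 5: 'ac' -> no
  Position 6: 'ca' -> MATCH
  Position 7: 'ac' -> no
  Position 8: 'ca' -> MATCH
  Position 9: 'ac' -> no
  Position 10: 'cb' -> no
  Position 11: 'bc' -> no
Total matches: 3

3


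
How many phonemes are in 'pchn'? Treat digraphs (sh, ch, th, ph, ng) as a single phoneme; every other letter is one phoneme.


Parsing 'pchn' greedily, digraphs first:
  'p' -> consonant phoneme (phonemes so far: 1)
  'ch' -> digraph (1 consonant phoneme) (phonemes so far: 2)
  'n' -> consonant phoneme (phonemes so far: 3)
Total phonemes: 3

3


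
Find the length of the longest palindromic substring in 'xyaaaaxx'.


Scanning 'xyaaaaxx' for palindromic substrings.
Substring at positions 2-5: 'aaaa'.
Check: reverse('aaaa') = 'aaaa' -> palindrome confirmed.
Neighbouring characters ('y' / 'x') break symmetry, so it cannot extend further.
No longer palindromic substring exists; longest length = 4

4


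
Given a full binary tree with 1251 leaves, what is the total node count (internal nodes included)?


Leaf nodes (terminals): 1251
Internal nodes = n - 1 = 1251 - 1 = 1250
Total = leaves + internal = 1251 + 1250 = 2501

2501


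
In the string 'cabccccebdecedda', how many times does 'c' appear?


Scanning 'cabccccebdecedda' for 'c':
  Position 0: 'c' -> MATCH (count: 1)
  Position 3: 'c' -> MATCH (count: 2)
  Position 4: 'c' -> MATCH (count: 3)
  Position 5: 'c' -> MATCH (count: 4)
  Position 6: 'c' -> MATCH (count: 5)
  Position 11: 'c' -> MATCH (count: 6)
Total occurrences of 'c': 6

6


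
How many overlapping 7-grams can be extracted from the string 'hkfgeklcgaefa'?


String 'hkfgeklcgaefa' has length L = 13.
Number of overlapping n-grams = L - n + 1
Substituting: 13 - 7 + 1 = 7

7


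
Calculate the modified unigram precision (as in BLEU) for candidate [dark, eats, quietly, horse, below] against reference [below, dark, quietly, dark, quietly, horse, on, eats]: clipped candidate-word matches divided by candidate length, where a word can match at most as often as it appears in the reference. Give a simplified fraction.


Reference word counts: {'below': 1, 'dark': 2, 'eats': 1, 'horse': 1, 'on': 1, 'quietly': 2}
Checking each candidate word (with clipping):
  'dark' -> in reference (ref count 2, used 1/2) -> match (matches: 1)
  'eats' -> in reference (ref count 1, used 1/1) -> match (matches: 2)
  'quietly' -> in reference (ref count 2, used 1/2) -> match (matches: 3)
  'horse' -> in reference (ref count 1, used 1/1) -> match (matches: 4)
  'below' -> in reference (ref count 1, used 1/1) -> match (matches: 5)
Clipped matches: 5, Candidate length: 5
Precision = 5/5 = 1

1


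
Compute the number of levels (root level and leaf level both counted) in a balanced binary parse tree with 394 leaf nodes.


In a balanced binary tree with n leaves the deepest leaf is ceil(log2(n)) edges below the root,
so counting node levels inclusive of root and leaves gives ceil(log2(n)) + 1 levels.
log2(394) = 8.6221
ceil(8.6221) = 9
levels = 9 + 1 = 10

10


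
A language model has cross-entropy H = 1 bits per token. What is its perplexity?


Perplexity formula: PP = 2^H
H = 1
PP = 2^1
Steps: 2^1 = 2
PP = 2

2


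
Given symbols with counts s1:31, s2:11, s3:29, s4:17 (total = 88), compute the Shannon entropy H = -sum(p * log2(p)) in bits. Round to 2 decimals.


Computing entropy H = -sum(p_i * log2(p_i)):
  s1: p = 31/88 = 0.3523, -p*log2(p) = 0.5303
  s2: p = 11/88 = 0.1250, -p*log2(p) = 0.3750
  s3: p = 29/88 = 0.3295, -p*log2(p) = 0.5278
  s4: p = 17/88 = 0.1932, -p*log2(p) = 0.4582
H = sum of terms = 1.8913
Rounded to 2 decimals: 1.89

1.89


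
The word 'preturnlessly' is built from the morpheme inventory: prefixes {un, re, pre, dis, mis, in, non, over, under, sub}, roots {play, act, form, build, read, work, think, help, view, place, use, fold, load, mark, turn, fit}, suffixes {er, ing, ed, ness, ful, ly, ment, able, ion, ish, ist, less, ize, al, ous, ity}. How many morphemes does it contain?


Segmenting 'preturnlessly' against the inventory:
  'pre' -> prefix (morpheme 1)
  'turn' -> root (morpheme 2)
  'less' -> suffix (morpheme 3)
  'ly' -> suffix (morpheme 4)
Total morphemes: 4

4


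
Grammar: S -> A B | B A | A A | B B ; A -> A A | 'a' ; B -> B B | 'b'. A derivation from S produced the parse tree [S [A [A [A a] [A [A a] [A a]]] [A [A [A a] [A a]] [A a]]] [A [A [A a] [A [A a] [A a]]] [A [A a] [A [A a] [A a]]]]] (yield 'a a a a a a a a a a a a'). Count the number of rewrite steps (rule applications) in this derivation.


Every bracketed nonterminal node [X ...] in the tree is produced by exactly one rule application.
Reading the tree off as a leftmost derivation:
  Step 1: S  =>  A A   (applied S -> A A)
  Step 2: A A  =>  A A A   (applied A -> A A)
  Step 3: A A A  =>  A A A A   (applied A -> A A)
  Step 4: A A A A  =>  a A A A   (applied A -> a)
  Step 5: a A A A  =>  a A A A A   (applied A -> A A)
  Step 6: a A A A A  =>  a a A A A   (applied A -> a)
  Step 7: a a A A A  =>  a a a A A   (applied A -> a)
  Step 8: a a a A A  =>  a a a A A A   (applied A -> A A)
  Step 9: a a a A A A  =>  a a a A A A A   (applied A -> A A)
  Step 10: a a a A A A A  =>  a a a a A A A   (applied A -> a)
  Step 11: a a a a A A A  =>  a a a a a A A   (applied A -> a)
  Step 12: a a a a a A A  =>  a a a a a a A   (applied A -> a)
  Step 13: a a a a a a A  =>  a a a a a a A A   (applied A -> A A)
  Step 14: a a a a a a A A  =>  a a a a a a A A A   (applied A -> A A)
  Step 15: a a a a a a A A A  =>  a a a a a a a A A   (applied A -> a)
  Step 16: a a a a a a a A A  =>  a a a a a a a A A A   (applied A -> A A)
  Step 17: a a a a a a a A A A  =>  a a a a a a a a A A   (applied A -> a)
  Step 18: a a a a a a a a A A  =>  a a a a a a a a a A   (applied A -> a)
  Step 19: a a a a a a a a a A  =>  a a a a a a a a a A A   (applied A -> A A)
  Step 20: a a a a a a a a a A A  =>  a a a a a a a a a a A   (applied A -> a)
  Step 21: a a a a a a a a a a A  =>  a a a a a a a a a a A A   (applied A -> A A)
  Step 22: a a a a a a a a a a A A  =>  a a a a a a a a a a a A   (applied A -> a)
  Step 23: a a a a a a a a a a a A  =>  a a a a a a a a a a a a   (applied A -> a)
Final yield: a a a a a a a a a a a a
Total rewrite steps: 23

23


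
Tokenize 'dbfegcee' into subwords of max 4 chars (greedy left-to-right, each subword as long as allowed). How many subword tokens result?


'dbfegcee' has 8 characters.
Chunking with max size 4:
  Chunk 1: 'dbfe' (positions 0-3)
  Chunk 2: 'gcee' (positions 4-7)
Total chunks: ceil(8 / 4) = 2

2


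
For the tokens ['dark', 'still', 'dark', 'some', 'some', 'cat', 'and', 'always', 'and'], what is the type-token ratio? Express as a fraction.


Tokens: 9
Unique types: ('always', 'and', 'cat', 'dark', 'some', 'still') = 6
TTR = 6/9
Simplify: divide both by 3 -> 2/3
TTR = 2/3

2/3


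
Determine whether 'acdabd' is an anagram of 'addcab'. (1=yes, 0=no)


Sort characters of 'acdabd': 'aabcdd'
Sort characters of 'addcab': 'aabcdd'
Sorted forms match -> they ARE anagrams
Result: 1

1


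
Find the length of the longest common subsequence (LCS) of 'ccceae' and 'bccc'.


DP table for LCS of 'ccceae' and 'bccc':
       b  c  c  c
    0  0  0  0  0
  c 0  0  1  1  1
  c 0  0  1  2  2
  c 0  0  1  2  3
  e 0  0  1  2  3
  a 0  0  1  2  3
  e 0  0  1  2  3
LCS: 'ccc'
LCS length = 3

3


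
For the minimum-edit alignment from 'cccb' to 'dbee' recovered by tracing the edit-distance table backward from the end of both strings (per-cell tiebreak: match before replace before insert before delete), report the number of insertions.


Edit distance = 4. Backtracking from cell (4, 4) with preference match > replace > insert > delete,
then listing the resulting alignment 'cccb' -> 'dbee' left to right:
  Step 1: replace c->d
  Step 2: replace c->b
  Step 3: replace c->e
  Step 4: replace b->e
Total insertions: 0

0


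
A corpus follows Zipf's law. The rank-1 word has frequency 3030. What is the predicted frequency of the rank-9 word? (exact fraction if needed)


Zipf's law: freq(rank) = f1 / rank
f1 = 3030, rank = 9
freq = 3030 / 9
GCD(3030, 9) = 3
Simplified: 1010/3

1010/3


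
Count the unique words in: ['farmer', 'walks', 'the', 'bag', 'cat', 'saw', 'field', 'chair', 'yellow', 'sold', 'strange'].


Listing all tokens and tracking unique types:
  Token 1: 'farmer' -> NEW (unique so far: 1)
  Token 2: 'walks' -> NEW (unique so far: 2)
  Token 3: 'the' -> NEW (unique so far: 3)
  Token 4: 'bag' -> NEW (unique so far: 4)
  Token 5: 'cat' -> NEW (unique so far: 5)
  Token 6: 'saw' -> NEW (unique so far: 6)
  Token 7: 'field' -> NEW (unique so far: 7)
  Token 8: 'chair' -> NEW (unique so far: 8)
  Token 9: 'yellow' -> NEW (unique so far: 9)
  Token 10: 'sold' -> NEW (unique so far: 10)
  Token 11: 'strange' -> NEW (unique so far: 11)
Unique types: ('bag', 'cat', 'chair', 'farmer', 'field', 'saw', 'sold', 'strange', 'the', 'walks', 'yellow')
Vocabulary size: 11

11


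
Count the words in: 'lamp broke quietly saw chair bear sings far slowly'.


Counting words by splitting on spaces:
  Word 1: 'lamp'
  Word 2: 'broke'
  Word 3: 'quietly'
  Word 4: 'saw'
  Word 5: 'chair'
  Word 6: 'bear'
  Word 7: 'sings'
  Word 8: 'far'
  Word 9: 'slowly'
Total words: 9

9


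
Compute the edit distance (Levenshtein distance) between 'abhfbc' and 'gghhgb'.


Building DP table for s1='abhfbc' (len 6) and s2='gghhgb' (len 6):
       g  g  h  h  g  b
    0  1  2  3  4  5  6
  a 1  1  2  3  4  5  6
  b 2  2  2  3  4  5  5
  h 3  3  3  2  3  4  5
  f 4  4  4  3  3  4  5
  b 5  5  5  4  4  4  4
  c 6  6  6  5  5  5  5
Edit distance = dp[6][6] = 5

5


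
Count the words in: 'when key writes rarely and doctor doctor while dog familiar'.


Counting words by splitting on spaces:
  Word 1: 'when'
  Word 2: 'key'
  Word 3: 'writes'
  Word 4: 'rarely'
  Word 5: 'and'
  Word 6: 'doctor'
  Word 7: 'doctor'
  Word 8: 'while'
  Word 9: 'dog'
  Word 10: 'familiar'
Total words: 10

10


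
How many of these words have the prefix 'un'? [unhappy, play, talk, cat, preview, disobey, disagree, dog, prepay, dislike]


Checking each word for prefix 'un':
  'unhappy' -> YES, starts with 'un' (count: 1)
  'play' -> no (count: 1)
  'talk' -> no (count: 1)
  'cat' -> no (count: 1)
  'preview' -> no (count: 1)
  'disobey' -> no (count: 1)
  'disagree' -> no (count: 1)
  'dog' -> no (count: 1)
  'prepay' -> no (count: 1)
  'dislike' -> no (count: 1)
Total with prefix 'un': 1

1


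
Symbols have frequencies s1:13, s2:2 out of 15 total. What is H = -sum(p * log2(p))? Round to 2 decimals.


Computing entropy H = -sum(p_i * log2(p_i)):
  s1: p = 13/15 = 0.8667, -p*log2(p) = 0.1789
  s2: p = 2/15 = 0.1333, -p*log2(p) = 0.3876
H = sum of terms = 0.5665
Rounded to 2 decimals: 0.57

0.57


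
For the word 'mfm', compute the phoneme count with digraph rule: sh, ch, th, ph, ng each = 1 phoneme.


Parsing 'mfm' greedily, digraphs first:
  'm' -> consonant phoneme (phonemes so far: 1)
  'f' -> consonant phoneme (phonemes so far: 2)
  'm' -> consonant phoneme (phonemes so far: 3)
Total phonemes: 3

3


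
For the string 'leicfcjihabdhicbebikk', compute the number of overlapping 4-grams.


String 'leicfcjihabdhicbebikk' has length L = 21.
Number of overlapping n-grams = L - n + 1
Substituting: 21 - 4 + 1 = 18

18


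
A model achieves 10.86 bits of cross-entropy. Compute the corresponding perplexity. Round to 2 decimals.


Perplexity formula: PP = 2^H
H = 10.86
PP = 2^10.86
Decompose: 2^10.86 = 2^10 * 2^0.86
2^10 = 1024, 2^0.86 ~ 1.8150383
PP ~ 1024 * 1.8150383 = 1858.5992192
Rounded to 2 decimals: 1858.60

1858.60


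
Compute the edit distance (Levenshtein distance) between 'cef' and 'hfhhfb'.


Building DP table for s1='cef' (len 3) and s2='hfhhfb' (len 6):
       h  f  h  h  f  b
    0  1  2  3  4  5  6
  c 1  1  2  3  4  5  6
  e 2  2  2  3  4  5  6
  f 3  3  2  3  4  4  5
Edit distance = dp[3][6] = 5

5


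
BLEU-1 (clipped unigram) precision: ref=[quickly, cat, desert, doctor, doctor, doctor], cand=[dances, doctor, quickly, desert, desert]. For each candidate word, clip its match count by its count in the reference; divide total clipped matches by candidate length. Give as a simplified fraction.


Reference word counts: {'cat': 1, 'desert': 1, 'doctor': 3, 'quickly': 1}
Checking each candidate word (with clipping):
  'dances' -> not in reference -> no match (matches: 0)
  'doctor' -> in reference (ref count 3, used 1/3) -> match (matches: 1)
  'quickly' -> in reference (ref count 1, used 1/1) -> match (matches: 2)
  'desert' -> in reference (ref count 1, used 1/1) -> match (matches: 3)
  'desert' -> ref count 1 already used up (1/1) -> clipped, no match (matches: 3)
Clipped matches: 3, Candidate length: 5
Precision = 3/5

3/5


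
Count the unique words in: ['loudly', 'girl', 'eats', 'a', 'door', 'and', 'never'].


Listing all tokens and tracking unique types:
  Token 1: 'loudly' -> NEW (unique so far: 1)
  Token 2: 'girl' -> NEW (unique so far: 2)
  Token 3: 'eats' -> NEW (unique so far: 3)
  Token 4: 'a' -> NEW (unique so far: 4)
  Token 5: 'door' -> NEW (unique so far: 5)
  Token 6: 'and' -> NEW (unique so far: 6)
  Token 7: 'never' -> NEW (unique so far: 7)
Unique types: ('a', 'and', 'door', 'eats', 'girl', 'loudly', 'never')
Vocabulary size: 7

7


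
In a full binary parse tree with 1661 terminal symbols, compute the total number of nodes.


Leaf nodes (terminals): 1661
Internal nodes = n - 1 = 1661 - 1 = 1660
Total = leaves + internal = 1661 + 1660 = 3321

3321


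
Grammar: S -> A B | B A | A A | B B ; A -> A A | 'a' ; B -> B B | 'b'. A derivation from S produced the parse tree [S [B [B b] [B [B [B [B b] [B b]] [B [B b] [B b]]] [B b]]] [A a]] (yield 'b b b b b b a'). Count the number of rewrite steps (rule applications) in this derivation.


Every bracketed nonterminal node [X ...] in the tree is produced by exactly one rule application.
Reading the tree off as a leftmost derivation:
  Step 1: S  =>  B A   (applied S -> B A)
  Step 2: B A  =>  B B A   (applied B -> B B)
  Step 3: B B A  =>  b B A   (applied B -> b)
  Step 4: b B A  =>  b B B A   (applied B -> B B)
  Step 5: b B B A  =>  b B B B A   (applied B -> B B)
  Step 6: b B B B A  =>  b B B B B A   (applied B -> B B)
  Step 7: b B B B B A  =>  b b B B B A   (applied B -> b)
  Step 8: b b B B B A  =>  b b b B B A   (applied B -> b)
  Step 9: b b b B B A  =>  b b b B B B A   (applied B -> B B)
  Step 10: b b b B B B A  =>  b b b b B B A   (applied B -> b)
  Step 11: b b b b B B A  =>  b b b b b B A   (applied B -> b)
  Step 12: b b b b b B A  =>  b b b b b b A   (applied B -> b)
  Step 13: b b b b b b A  =>  b b b b b b a   (applied A -> a)
Final yield: b b b b b b a
Total rewrite steps: 13

13


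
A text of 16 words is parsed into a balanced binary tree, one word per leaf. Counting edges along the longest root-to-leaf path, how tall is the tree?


In a balanced binary tree with n leaves the deepest leaf is ceil(log2(n)) edges below the root.
log2(16) = 4.0000
ceil(4.0000) = 4
height (edges) = 4

4


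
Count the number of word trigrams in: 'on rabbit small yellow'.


Word trigrams from [4] words:
  Trigram 1: (on rabbit small)
  Trigram 2: (rabbit small yellow)
Total word trigrams: 4 - 2 = 2

2


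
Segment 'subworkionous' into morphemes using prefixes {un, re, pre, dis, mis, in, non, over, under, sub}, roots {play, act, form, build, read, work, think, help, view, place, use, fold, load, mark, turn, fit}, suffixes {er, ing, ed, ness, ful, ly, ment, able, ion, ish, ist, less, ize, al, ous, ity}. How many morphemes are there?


Segmenting 'subworkionous' against the inventory:
  'sub' -> prefix (morpheme 1)
  'work' -> root (morpheme 2)
  'ion' -> suffix (morpheme 3)
  'ous' -> suffix (morpheme 4)
Total morphemes: 4

4


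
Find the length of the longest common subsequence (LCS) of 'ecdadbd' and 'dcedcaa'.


DP table for LCS of 'ecdadbd' and 'dcedcaa':
       d  c  e  d  c  a  a
    0  0  0  0  0  0  0  0
  e 0  0  0  1  1  1  1  1
  c 0  0  1  1  1  2  2  2
  d 0  1  1  1  2  2  2  2
  a 0  1  1  1  2  2  3  3
  d 0  1  1  1  2  2  3  3
  b 0  1  1  1  2  2  3  3
  d 0  1  1  1  2  2  3  3
LCS: 'eca'
LCS length = 3

3


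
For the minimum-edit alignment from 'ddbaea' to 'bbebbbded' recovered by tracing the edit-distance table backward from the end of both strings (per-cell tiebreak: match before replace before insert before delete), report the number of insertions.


Edit distance = 7. Backtracking from cell (6, 9) with preference match > replace > insert > delete,
then listing the resulting alignment 'ddbaea' -> 'bbebbbded' left to right:
  Step 1: insert 'b' [insertion #1]
  Step 2: insert 'b' [insertion #2]
  Step 3: insert 'e' [insertion #3]
  Step 4: replace d->b
  Step 5: replace d->b
  Step 6: keep 'b'
  Step 7: replace a->d
  Step 8: keep 'e'
  Step 9: replace a->d
Total insertions: 3

3


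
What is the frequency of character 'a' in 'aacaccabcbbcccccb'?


Scanning 'aacaccabcbbcccccb' for 'a':
  Position 0: 'a' -> MATCH (count: 1)
  Position 1: 'a' -> MATCH (count: 2)
  Position 3: 'a' -> MATCH (count: 3)
  Position 6: 'a' -> MATCH (count: 4)
Total occurrences of 'a': 4

4


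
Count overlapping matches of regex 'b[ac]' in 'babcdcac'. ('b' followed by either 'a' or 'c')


Pattern: b[ac] means 'b' followed by either 'a' or 'c'.
Scanning 'babcdcac' position-by-position:
  Pos 0: window 'ba' -> MATCH
  Pos 1: window 'ab' -> no
  Pos 2: window 'bc' -> MATCH
  Pos 3: window 'cd' -> no
  Pos 4: window 'dc' -> no
  Pos 5: window 'ca' -> no
  Pos 6: window 'ac' -> no
  Pos 7: window 'c' -> no
Total matches: 2

2


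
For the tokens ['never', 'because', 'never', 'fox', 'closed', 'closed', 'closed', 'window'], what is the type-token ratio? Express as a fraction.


Tokens: 8
Unique types: ('because', 'closed', 'fox', 'never', 'window') = 5
TTR = 5/8
Already in lowest terms.

5/8


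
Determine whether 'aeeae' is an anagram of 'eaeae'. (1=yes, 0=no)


Sort characters of 'aeeae': 'aaeee'
Sort characters of 'eaeae': 'aaeee'
Sorted forms match -> they ARE anagrams
Result: 1

1


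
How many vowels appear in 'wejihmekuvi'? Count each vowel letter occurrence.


Scanning each character of 'wejihmekuvi':
  Position 1: 'w' -> consonant (running count: 0)
  Position 2: 'e' -> vowel (running count: 1)
  Position 3: 'j' -> consonant (running count: 1)
  Position 4: 'i' -> vowel (running count: 2)
  Position 5: 'h' -> consonant (running count: 2)
  Position 6: 'm' -> consonant (running count: 2)
  Position 7: 'e' -> vowel (running count: 3)
  Position 8: 'k' -> consonant (running count: 3)
  Position 9: 'u' -> vowel (running count: 4)
  Position 10: 'v' -> consonant (running count: 4)
  Position 11: 'i' -> vowel (running count: 5)
Total vowels: 5

5


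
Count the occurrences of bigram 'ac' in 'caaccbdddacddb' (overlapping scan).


Scanning 'caaccbdddacddb' for bigram 'ac':
  Position 0: 'ca' -> no
  Position 1: 'aa' -> no
  Position 2: 'ac' -> MATCH
  Position 3: 'cc' -> no
  Position 4: 'cb' -> no
  Position 5: 'bd' -> no
  Position 6: 'dd' -> no
  Position 7: 'dd' -> no
  Position 8: 'da' -> no
  Position 9: 'ac' -> MATCH
  Position 10: 'cd' -> no
  Position 11: 'dd' -> no
  Position 12: 'db' -> no
Total matches: 2

2


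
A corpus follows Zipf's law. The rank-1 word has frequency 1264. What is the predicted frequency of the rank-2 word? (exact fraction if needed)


Zipf's law: freq(rank) = f1 / rank
f1 = 1264, rank = 2
freq = 1264 / 2
= 632

632


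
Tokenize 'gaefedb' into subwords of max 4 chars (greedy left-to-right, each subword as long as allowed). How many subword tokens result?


'gaefedb' has 7 characters.
Chunking with max size 4:
  Chunk 1: 'gaef' (positions 0-3)
  Chunk 2: 'edb' (positions 4-6)
Total chunks: ceil(7 / 4) = 2

2


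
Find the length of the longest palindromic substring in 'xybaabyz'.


Scanning 'xybaabyz' for palindromic substrings.
Substring at positions 1-6: 'ybaaby'.
Check: reverse('ybaaby') = 'ybaaby' -> palindrome confirmed.
Neighbouring characters ('x' / 'z') break symmetry, so it cannot extend further.
No longer palindromic substring exists; longest length = 6

6


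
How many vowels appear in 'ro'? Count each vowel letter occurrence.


Scanning each character of 'ro':
  Position 1: 'r' -> consonant (running count: 0)
  Position 2: 'o' -> vowel (running count: 1)
Total vowels: 1

1


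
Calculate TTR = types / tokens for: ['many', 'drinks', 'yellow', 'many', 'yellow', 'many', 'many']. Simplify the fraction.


Tokens: 7
Unique types: ('drinks', 'many', 'yellow') = 3
TTR = 3/7
Already in lowest terms.

3/7


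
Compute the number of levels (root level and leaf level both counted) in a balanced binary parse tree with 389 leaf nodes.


In a balanced binary tree with n leaves the deepest leaf is ceil(log2(n)) edges below the root,
so counting node levels inclusive of root and leaves gives ceil(log2(n)) + 1 levels.
log2(389) = 8.6036
ceil(8.6036) = 9
levels = 9 + 1 = 10

10


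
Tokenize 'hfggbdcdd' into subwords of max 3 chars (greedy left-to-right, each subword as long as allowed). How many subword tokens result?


'hfggbdcdd' has 9 characters.
Chunking with max size 3:
  Chunk 1: 'hfg' (positions 0-2)
  Chunk 2: 'gbd' (positions 3-5)
  Chunk 3: 'cdd' (positions 6-8)
Total chunks: ceil(9 / 3) = 3

3


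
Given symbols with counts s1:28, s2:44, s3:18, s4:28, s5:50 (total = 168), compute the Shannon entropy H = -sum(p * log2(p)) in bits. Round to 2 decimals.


Computing entropy H = -sum(p_i * log2(p_i)):
  s1: p = 28/168 = 0.1667, -p*log2(p) = 0.4308
  s2: p = 44/168 = 0.2619, -p*log2(p) = 0.5062
  s3: p = 18/168 = 0.1071, -p*log2(p) = 0.3453
  s4: p = 28/168 = 0.1667, -p*log2(p) = 0.4308
  s5: p = 50/168 = 0.2976, -p*log2(p) = 0.5204
H = sum of terms = 2.2335
Rounded to 2 decimals: 2.23

2.23


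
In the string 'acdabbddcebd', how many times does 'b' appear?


Scanning 'acdabbddcebd' for 'b':
  Position 4: 'b' -> MATCH (count: 1)
  Position 5: 'b' -> MATCH (count: 2)
  Position 10: 'b' -> MATCH (count: 3)
Total occurrences of 'b': 3

3


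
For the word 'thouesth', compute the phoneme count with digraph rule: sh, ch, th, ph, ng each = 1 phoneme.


Parsing 'thouesth' greedily, digraphs first:
  'th' -> digraph (1 consonant phoneme) (phonemes so far: 1)
  'o' -> vowel phoneme (phonemes so far: 2)
  'u' -> vowel phoneme (phonemes so far: 3)
  'e' -> vowel phoneme (phonemes so far: 4)
  's' -> consonant phoneme (phonemes so far: 5)
  'th' -> digraph (1 consonant phoneme) (phonemes so far: 6)
Total phonemes: 6

6


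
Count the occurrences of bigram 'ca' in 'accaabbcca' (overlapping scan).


Scanning 'accaabbcca' for bigram 'ca':
  Position 0: 'ac' -> no
  Position 1: 'cc' -> no
  Position 2: 'ca' -> MATCH
  Position 3: 'aa' -> no
  Position 4: 'ab' -> no
  Position 5: 'bb' -> no
  Position 6: 'bc' -> no
  Position 7: 'cc' -> no
  Position 8: 'ca' -> MATCH
Total matches: 2

2


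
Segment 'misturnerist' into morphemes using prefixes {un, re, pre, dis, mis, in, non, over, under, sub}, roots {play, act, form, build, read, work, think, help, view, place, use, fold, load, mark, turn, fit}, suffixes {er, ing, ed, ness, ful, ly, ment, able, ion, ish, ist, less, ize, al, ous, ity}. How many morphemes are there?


Segmenting 'misturnerist' against the inventory:
  'mis' -> prefix (morpheme 1)
  'turn' -> root (morpheme 2)
  'er' -> suffix (morpheme 3)
  'ist' -> suffix (morpheme 4)
Total morphemes: 4

4


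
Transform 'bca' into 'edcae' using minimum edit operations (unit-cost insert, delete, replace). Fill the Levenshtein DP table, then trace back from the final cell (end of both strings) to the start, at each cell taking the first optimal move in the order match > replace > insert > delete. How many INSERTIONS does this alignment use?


Edit distance = 3. Backtracking from cell (3, 5) with preference match > replace > insert > delete,
then listing the resulting alignment 'bca' -> 'edcae' left to right:
  Step 1: insert 'e' [insertion #1]
  Step 2: replace b->d
  Step 3: keep 'c'
  Step 4: keep 'a'
  Step 5: insert 'e' [insertion #2]
Total insertions: 2

2


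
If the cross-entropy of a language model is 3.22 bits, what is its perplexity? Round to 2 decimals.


Perplexity formula: PP = 2^H
H = 3.22
PP = 2^3.22
Decompose: 2^3.22 = 2^3 * 2^0.22
2^3 = 8, 2^0.22 ~ 1.1647336
PP ~ 8 * 1.1647336 = 9.3178688
Rounded to 2 decimals: 9.32

9.32


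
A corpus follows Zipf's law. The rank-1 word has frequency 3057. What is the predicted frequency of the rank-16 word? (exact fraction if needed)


Zipf's law: freq(rank) = f1 / rank
f1 = 3057, rank = 16
freq = 3057 / 16
GCD(3057, 16) = 1
Simplified: 3057/16

3057/16


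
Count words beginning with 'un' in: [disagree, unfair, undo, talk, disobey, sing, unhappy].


Checking each word for prefix 'un':
  'disagree' -> no (count: 0)
  'unfair' -> YES, starts with 'un' (count: 1)
  'undo' -> YES, starts with 'un' (count: 2)
  'talk' -> no (count: 2)
  'disobey' -> no (count: 2)
  'sing' -> no (count: 2)
  'unhappy' -> YES, starts with 'un' (count: 3)
Total with prefix 'un': 3

3


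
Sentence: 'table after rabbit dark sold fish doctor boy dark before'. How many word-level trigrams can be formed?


Word trigrams from [10] words:
  Trigram 1: (table after rabbit)
  Trigram 2: (after rabbit dark)
  Trigram 3: (rabbit dark sold)
  Trigram 4: (dark sold fish)
  Trigram 5: (sold fish doctor)
  Trigram 6: (fish doctor boy)
  Trigram 7: (doctor boy dark)
  Trigram 8: (boy dark before)
Total word trigrams: 10 - 2 = 8

8


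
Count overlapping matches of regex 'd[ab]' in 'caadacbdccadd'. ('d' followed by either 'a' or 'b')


Pattern: d[ab] means 'd' followed by either 'a' or 'b'.
Scanning 'caadacbdccadd' position-by-position:
  Pos 0: window 'ca' -> no
  Pos 1: window 'aa' -> no
  Pos 2: window 'ad' -> no
  Pos 3: window 'da' -> MATCH
  Pos 4: window 'ac' -> no
  Pos 5: window 'cb' -> no
  Pos 6: window 'bd' -> no
  Pos 7: window 'dc' -> no
  Pos 8: window 'cc' -> no
  Pos 9: window 'ca' -> no
  Pos 10: window 'ad' -> no
  Pos 11: window 'dd' -> no
  Pos 12: window 'd' -> no
Total matches: 1

1


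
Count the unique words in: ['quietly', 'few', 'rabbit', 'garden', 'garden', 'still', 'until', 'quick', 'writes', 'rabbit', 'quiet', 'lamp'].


Listing all tokens and tracking unique types:
  Token 1: 'quietly' -> NEW (unique so far: 1)
  Token 2: 'few' -> NEW (unique so far: 2)
  Token 3: 'rabbit' -> NEW (unique so far: 3)
  Token 4: 'garden' -> NEW (unique so far: 4)
  Token 5: 'garden' -> duplicate (unique so far: 4)
  Token 6: 'still' -> NEW (unique so far: 5)
  Token 7: 'until' -> NEW (unique so far: 6)
  Token 8: 'quick' -> NEW (unique so far: 7)
  Token 9: 'writes' -> NEW (unique so far: 8)
  Token 10: 'rabbit' -> duplicate (unique so far: 8)
  Token 11: 'quiet' -> NEW (unique so far: 9)
  Token 12: 'lamp' -> NEW (unique so far: 10)
Unique types: ('few', 'garden', 'lamp', 'quick', 'quiet', 'quietly', 'rabbit', 'still', 'until', 'writes')
Vocabulary size: 10

10
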